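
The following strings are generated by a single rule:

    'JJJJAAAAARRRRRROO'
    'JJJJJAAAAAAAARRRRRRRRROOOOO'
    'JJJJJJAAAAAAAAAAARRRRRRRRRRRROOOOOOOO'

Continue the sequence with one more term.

Term n consists of n+3 J's, followed by 3n+2 A's, followed by 3n+3 R's, followed by 3n-1 O's (n = 1, 2, …).
At n = 4 the blocks have lengths 7, 14, 15, 11.

JJJJJJJAAAAAAAAAAAAAARRRRRRRRRRRRRRROOOOOOOOOOO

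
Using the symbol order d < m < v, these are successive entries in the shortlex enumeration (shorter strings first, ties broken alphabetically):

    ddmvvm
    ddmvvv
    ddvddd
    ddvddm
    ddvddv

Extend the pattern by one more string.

The successor of ddvddv increments the rightmost position that isn't already v and resets every position after it to d.

ddvdmd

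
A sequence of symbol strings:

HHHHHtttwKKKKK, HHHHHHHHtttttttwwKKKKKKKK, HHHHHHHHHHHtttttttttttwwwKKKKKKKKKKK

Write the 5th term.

Term n consists of 3n+2 H's, followed by 4n-1 t's, followed by n w's, followed by 3n+2 K's (n = 1, 2, …).
Setting n = 5 gives 17, 19, 5, 17 characters in each block.

HHHHHHHHHHHHHHHHHtttttttttttttttttttwwwwwKKKKKKKKKKKKKKKKK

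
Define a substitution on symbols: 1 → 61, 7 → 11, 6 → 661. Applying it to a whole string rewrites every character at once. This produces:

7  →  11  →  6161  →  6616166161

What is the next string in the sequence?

66166161661616616616166161

Expanding 6616166161: 6→661, 6→661, 1→61, 6→661, 1→61, 6→661, 6→661, 1→61, 6→661, 1→61. Concatenated: 661 661 61 661 61 661 661 61 661 61.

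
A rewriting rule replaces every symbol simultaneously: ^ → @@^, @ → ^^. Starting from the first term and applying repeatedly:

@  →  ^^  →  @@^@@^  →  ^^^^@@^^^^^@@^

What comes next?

Rewriting the 14 symbols of ^^^^@@^^^^^@@^ one by one yields @@^ @@^ @@^ @@^ ^^ ^^ @@^ @@^ @@^ @@^ @@^ ^^ ^^ @@^; concatenated:

@@^@@^@@^@@^^^^^@@^@@^@@^@@^@@^^^^^@@^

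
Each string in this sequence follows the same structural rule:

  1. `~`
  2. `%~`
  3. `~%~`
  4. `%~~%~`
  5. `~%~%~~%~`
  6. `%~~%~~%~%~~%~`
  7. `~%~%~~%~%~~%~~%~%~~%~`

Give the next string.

%~~%~~%~%~~%~~%~%~~%~%~~%~~%~%~~%~

Each term (from the third on) is the two preceding terms concatenated in order: term 3 = ~·%~ = ~%~.
Continuing: %~~%~~%~%~~%~ · ~%~%~~%~%~~%~~%~%~~%~ gives term 8.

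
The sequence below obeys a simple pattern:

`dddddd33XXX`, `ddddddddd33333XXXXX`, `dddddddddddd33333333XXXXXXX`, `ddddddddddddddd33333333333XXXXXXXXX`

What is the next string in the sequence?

Each string has the form d^{3n+3} 3^{3n-1} X^{2n+1} (n = 1, 2, …).
For the next term, n = 5, so the run lengths are 18, 14, 11.

dddddddddddddddddd33333333333333XXXXXXXXXXX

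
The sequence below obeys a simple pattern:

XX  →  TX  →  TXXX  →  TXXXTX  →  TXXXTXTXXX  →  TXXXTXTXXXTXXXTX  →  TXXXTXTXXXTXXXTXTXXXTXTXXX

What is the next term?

From term 3 onward, concatenate the last term with the second-to-last: TX·XX = TXXX, TXXX·TX = TXXXTX, …
So term 8 is TXXXTXTXXXTXXXTXTXXXTXTXXX·TXXXTXTXXXTXXXTX.

TXXXTXTXXXTXXXTXTXXXTXTXXXTXXXTXTXXXTXXXTX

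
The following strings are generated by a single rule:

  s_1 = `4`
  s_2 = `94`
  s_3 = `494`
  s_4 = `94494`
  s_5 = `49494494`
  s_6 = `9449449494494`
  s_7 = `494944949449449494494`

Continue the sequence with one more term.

Each term (from the third on) is the two preceding terms concatenated in order: term 3 = 4·94 = 494.
Continuing: 9449449494494 · 494944949449449494494 gives term 8.

9449449494494494944949449449494494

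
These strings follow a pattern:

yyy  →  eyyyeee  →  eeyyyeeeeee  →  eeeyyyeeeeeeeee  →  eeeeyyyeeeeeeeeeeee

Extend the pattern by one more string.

eeeeeyyyeeeeeeeeeeeeeee

Each term wraps the previous one in e on the left and eee on the right.
So the next term is e·eeeeyyyeeeeeeeeeeee·eee.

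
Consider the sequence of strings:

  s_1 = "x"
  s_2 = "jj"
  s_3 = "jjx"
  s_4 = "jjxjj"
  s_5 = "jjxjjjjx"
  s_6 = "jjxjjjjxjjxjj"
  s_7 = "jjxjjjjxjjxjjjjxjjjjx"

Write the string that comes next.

Each term (from the third on) is the previous term followed by the one before it: term 3 = jj·x = jjx.
So term 8 is jjxjjjjxjjxjjjjxjjjjx·jjxjjjjxjjxjj.

jjxjjjjxjjxjjjjxjjjjxjjxjjjjxjjxjj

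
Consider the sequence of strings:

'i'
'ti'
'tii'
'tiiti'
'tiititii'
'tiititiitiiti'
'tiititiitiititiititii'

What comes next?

From term 3 onward, concatenate the last term with the second-to-last: ti·i = tii, tii·ti = tiiti, …
The next term joins tiititiitiititiititii and tiititiitiiti.

tiititiitiititiititiitiititiitiiti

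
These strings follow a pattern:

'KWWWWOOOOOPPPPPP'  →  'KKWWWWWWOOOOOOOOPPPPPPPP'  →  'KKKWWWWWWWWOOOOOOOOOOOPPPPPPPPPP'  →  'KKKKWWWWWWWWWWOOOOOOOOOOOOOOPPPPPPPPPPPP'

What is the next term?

KKKKKWWWWWWWWWWWWOOOOOOOOOOOOOOOOOPPPPPPPPPPPPPP

The n-th term is n-1 K's then 2n W's then 3n-1 O's then 2n+2 P's, where the shown terms are n = 2, 3, 4, 5.
At n = 6 the blocks have lengths 5, 12, 17, 14.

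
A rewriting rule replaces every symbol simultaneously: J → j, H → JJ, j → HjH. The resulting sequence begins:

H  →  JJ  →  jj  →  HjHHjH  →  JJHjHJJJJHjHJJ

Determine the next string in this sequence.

jjJJHjHJJjjjjJJHjHJJjj

Replace each of the 14 characters of JJHjHJJJJHjHJJ in place — j j JJ HjH JJ j j j j JJ HjH JJ j j — and concatenate.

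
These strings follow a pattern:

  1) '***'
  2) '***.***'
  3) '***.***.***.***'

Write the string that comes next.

Every step duplicates the string with '.' between the halves.
One more doubling of ***.***.***.*** gives the answer.

***.***.***.***.***.***.***.***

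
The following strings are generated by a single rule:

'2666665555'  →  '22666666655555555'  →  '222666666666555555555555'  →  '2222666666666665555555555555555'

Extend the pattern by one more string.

Reading off run lengths: 2 runs 1, 2, 3, 4; 6 runs 5, 7, 9, 11; 5 runs 4, 8, 12, 16 — each is linear in n (n = 1, 2, …).
Setting n = 5 gives 5, 13, 20 characters in each block.

22222666666666666655555555555555555555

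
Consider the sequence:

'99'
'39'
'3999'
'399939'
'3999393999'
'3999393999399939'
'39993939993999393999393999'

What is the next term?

399939399939993939993939993999393999399939

From term 3 onward, concatenate the last term with the second-to-last: 39·99 = 3999, 3999·39 = 399939, …
Continuing: 39993939993999393999393999 · 3999393999399939 gives term 8.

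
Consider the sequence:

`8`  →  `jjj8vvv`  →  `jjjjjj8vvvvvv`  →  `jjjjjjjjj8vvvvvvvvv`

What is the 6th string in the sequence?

Every step adds jjj to the front and vvv to the end of the previous string.
From jjjjjjjjj8vvvvvvvvv, 2 further steps: jjjjjjjjj8vvvvvvvvv → jjjjjjjjjjjj8vvvvvvvvvvvv → (answer).

jjjjjjjjjjjjjjj8vvvvvvvvvvvvvvv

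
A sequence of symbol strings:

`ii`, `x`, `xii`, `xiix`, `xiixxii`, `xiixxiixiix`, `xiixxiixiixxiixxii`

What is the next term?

xiixxiixiixxiixxiixiixxiixiix

From term 3 onward, concatenate the last term with the second-to-last: x·ii = xii, xii·x = xiix, …
So term 8 is xiixxiixiixxiixxii·xiixxiixiix.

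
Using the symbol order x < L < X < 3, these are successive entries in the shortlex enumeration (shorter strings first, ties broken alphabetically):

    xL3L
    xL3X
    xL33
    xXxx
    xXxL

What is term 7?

Advancing 2 positions from xXxL through xXxL → xXxX reaches term 7.

xXx3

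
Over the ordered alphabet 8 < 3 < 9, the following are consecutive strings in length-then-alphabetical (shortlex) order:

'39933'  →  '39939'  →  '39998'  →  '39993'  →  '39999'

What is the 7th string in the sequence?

Stepping forward 2 times from 39999: 39999 → 98888, then the target.

98883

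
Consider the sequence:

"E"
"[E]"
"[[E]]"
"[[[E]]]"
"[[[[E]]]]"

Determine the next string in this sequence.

[[[[[E]]]]]

Each term wraps the previous one in [ on the left and ] on the right.
So the next term is [·[[[[E]]]]·].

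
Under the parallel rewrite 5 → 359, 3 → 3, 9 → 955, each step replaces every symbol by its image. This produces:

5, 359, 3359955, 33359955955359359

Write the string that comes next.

Applying the rule to each of the 17 symbols of 33359955955359359 gives the pieces 3 3 3 359 955 955 359 359 955 359 359 3 359 955 3 359 955, which concatenate to the answer.

33335995595535935995535935933599553359955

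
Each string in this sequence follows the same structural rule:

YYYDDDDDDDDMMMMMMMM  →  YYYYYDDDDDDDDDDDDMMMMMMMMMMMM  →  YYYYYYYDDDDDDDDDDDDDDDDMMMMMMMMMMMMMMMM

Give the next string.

The n-th term is 2n-1 Y's then 4n D's then 4n M's, where the shown terms are n = 2, 3, 4.
At n = 5 the blocks have lengths 9, 20, 20.

YYYYYYYYYDDDDDDDDDDDDDDDDDDDDMMMMMMMMMMMMMMMMMMMM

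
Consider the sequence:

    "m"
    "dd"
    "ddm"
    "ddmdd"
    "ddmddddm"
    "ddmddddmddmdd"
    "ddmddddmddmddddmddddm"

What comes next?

ddmddddmddmddddmddddmddmddddmddmdd

Each term (from the third on) is the previous term followed by the one before it: term 3 = dd·m = ddm.
Continuing: ddmddddmddmddddmddddm · ddmddddmddmdd gives term 8.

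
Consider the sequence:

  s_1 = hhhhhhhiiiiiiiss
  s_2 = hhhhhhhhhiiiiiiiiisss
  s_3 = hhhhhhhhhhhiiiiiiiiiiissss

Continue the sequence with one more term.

The n-th term is 2n+1 h's then 2n+1 i's then n-1 s's, where the shown terms are n = 3, 4, 5.
Setting n = 6 gives 13, 13, 5 characters in each block.

hhhhhhhhhhhhhiiiiiiiiiiiiisssss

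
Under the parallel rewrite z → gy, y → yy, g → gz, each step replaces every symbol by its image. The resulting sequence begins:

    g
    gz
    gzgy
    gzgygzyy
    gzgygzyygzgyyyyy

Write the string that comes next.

Rewriting the 16 symbols of gzgygzyygzgyyyyy one by one yields gz gy gz yy gz gy yy yy gz gy gz yy yy yy yy yy; concatenated:

gzgygzyygzgyyyyygzgygzyyyyyyyyyy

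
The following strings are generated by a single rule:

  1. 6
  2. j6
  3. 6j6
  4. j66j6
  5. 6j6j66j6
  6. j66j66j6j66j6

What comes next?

6j6j66j6j66j66j6j66j6

From term 3 onward, concatenate the second-to-last term with the last: 6·j6 = 6j6, j6·6j6 = j66j6, …
The next term joins 6j6j66j6 and j66j66j6j66j6.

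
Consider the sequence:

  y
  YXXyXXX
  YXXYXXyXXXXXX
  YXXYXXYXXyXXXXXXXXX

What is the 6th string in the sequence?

YXXYXXYXXYXXYXXyXXXXXXXXXXXXXXX

Each term wraps the previous one in YXX on the left and XXX on the right.
From YXXYXXYXXyXXXXXXXXX, 2 further steps: YXXYXXYXXyXXXXXXXXX → YXXYXXYXXYXXyXXXXXXXXXXXX → (answer).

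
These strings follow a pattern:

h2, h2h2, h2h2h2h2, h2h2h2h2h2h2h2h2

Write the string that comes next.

Every step duplicates the string.
One more doubling of h2h2h2h2h2h2h2h2 gives the answer.

h2h2h2h2h2h2h2h2h2h2h2h2h2h2h2h2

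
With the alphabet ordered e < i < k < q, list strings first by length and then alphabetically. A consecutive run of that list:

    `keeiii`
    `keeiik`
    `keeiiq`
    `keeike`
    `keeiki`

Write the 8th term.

Continuing the enumeration 3 steps past keeiki: keeiki → keeikk → keeikq → (answer).

keeiqe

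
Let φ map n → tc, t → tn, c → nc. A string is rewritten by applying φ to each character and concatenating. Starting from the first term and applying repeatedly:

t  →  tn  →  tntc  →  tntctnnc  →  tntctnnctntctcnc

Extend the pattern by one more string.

tntctnnctntctcnctntctnnctnnctcnc

φ(tntctnnctntctcnc) expands symbol-by-symbol to tn tc tn nc tn tc tc nc tn tc tn nc tn nc tc nc; joining the 16 pieces gives the next term.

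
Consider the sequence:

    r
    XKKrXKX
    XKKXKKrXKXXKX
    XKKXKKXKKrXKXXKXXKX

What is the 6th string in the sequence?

Each term wraps the previous one in XKK on the left and XKX on the right.
From XKKXKKXKKrXKXXKXXKX, 2 further steps: XKKXKKXKKrXKXXKXXKX → XKKXKKXKKXKKrXKXXKXXKXXKX → (answer).

XKKXKKXKKXKKXKKrXKXXKXXKXXKXXKX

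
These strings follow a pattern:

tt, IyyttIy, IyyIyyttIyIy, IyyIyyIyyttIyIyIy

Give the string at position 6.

IyyIyyIyyIyyIyyttIyIyIyIyIy

s(k+1) = Iyy·s(k)·Iy, so each term gains Iyy as a prefix and Iy as a suffix.
From IyyIyyIyyttIyIyIy, 2 further steps: IyyIyyIyyttIyIyIy → IyyIyyIyyIyyttIyIyIyIy → (answer).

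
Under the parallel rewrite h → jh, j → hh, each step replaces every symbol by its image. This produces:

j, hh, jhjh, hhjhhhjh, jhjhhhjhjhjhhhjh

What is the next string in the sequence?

Rewriting the 16 symbols of jhjhhhjhjhjhhhjh one by one yields hh jh hh jh jh jh hh jh hh jh hh jh jh jh hh jh; concatenated:

hhjhhhjhjhjhhhjhhhjhhhjhjhjhhhjh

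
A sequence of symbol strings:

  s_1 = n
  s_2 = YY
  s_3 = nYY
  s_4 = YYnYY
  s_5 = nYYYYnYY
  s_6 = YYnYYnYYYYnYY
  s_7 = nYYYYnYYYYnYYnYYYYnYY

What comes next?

This is a Fibonacci-style word recurrence s(k) = s(k−2)·s(k−1): e.g. n·YY = nYY.
Continuing: YYnYYnYYYYnYY · nYYYYnYYYYnYYnYYYYnYY gives term 8.

YYnYYnYYYYnYYnYYYYnYYYYnYYnYYYYnYY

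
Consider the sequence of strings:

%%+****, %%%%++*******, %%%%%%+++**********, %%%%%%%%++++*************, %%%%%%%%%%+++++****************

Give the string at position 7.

The n-th term is 2n %'s then n +'s then 3n+1 *'s (n = 1, 2, …).
At n = 7 the blocks have lengths 14, 7, 22.

%%%%%%%%%%%%%%+++++++**********************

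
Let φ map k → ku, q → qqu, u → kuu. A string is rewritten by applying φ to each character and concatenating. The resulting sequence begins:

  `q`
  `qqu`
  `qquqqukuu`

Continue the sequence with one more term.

qquqqukuuqquqqukuukukuukuu

Expanding qquqqukuu: q→qqu, q→qqu, u→kuu, q→qqu, q→qqu, u→kuu, k→ku, u→kuu, u→kuu. Concatenated: qqu qqu kuu qqu qqu kuu ku kuu kuu.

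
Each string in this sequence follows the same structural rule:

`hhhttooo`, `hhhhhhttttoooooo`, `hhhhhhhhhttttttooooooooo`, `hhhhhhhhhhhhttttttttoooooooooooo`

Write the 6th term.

hhhhhhhhhhhhhhhhhhttttttttttttoooooooooooooooooo

Term n consists of 3n h's, followed by 2n t's, followed by 3n o's (n = 1, 2, …).
For term 6, n = 6, so the run lengths are 18, 12, 18.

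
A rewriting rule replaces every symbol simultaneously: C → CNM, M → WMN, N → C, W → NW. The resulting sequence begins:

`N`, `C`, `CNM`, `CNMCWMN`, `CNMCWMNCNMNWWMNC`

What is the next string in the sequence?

Rewriting the 16 symbols of CNMCWMNCNMNWWMNC one by one yields CNM C WMN CNM NW WMN C CNM C WMN C NW NW WMN C CNM; concatenated:

CNMCWMNCNMNWWMNCCNMCWMNCNWNWWMNCCNM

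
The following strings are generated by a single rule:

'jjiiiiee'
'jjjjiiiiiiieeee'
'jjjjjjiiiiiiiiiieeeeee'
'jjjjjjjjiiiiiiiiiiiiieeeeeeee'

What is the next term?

jjjjjjjjjjiiiiiiiiiiiiiiiieeeeeeeeee

The n-th term is 2n j's then 3n+1 i's then 2n e's (n = 1, 2, …).
For the next term, n = 5, so the run lengths are 10, 16, 10.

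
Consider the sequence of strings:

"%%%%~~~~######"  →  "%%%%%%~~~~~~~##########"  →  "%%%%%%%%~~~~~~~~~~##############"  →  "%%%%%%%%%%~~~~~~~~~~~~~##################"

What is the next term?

Term n consists of 2n+2 %'s, followed by 3n+1 ~'s, followed by 4n+2 #'s (n = 1, 2, …).
At n = 5 the blocks have lengths 12, 16, 22.

%%%%%%%%%%%%~~~~~~~~~~~~~~~~######################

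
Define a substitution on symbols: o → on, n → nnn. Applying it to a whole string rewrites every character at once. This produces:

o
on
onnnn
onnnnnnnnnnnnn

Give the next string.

Replace each of the 14 characters of onnnnnnnnnnnnn in place — on nnn nnn nnn nnn nnn nnn nnn nnn nnn nnn nnn nnn nnn — and concatenate.

onnnnnnnnnnnnnnnnnnnnnnnnnnnnnnnnnnnnnnnn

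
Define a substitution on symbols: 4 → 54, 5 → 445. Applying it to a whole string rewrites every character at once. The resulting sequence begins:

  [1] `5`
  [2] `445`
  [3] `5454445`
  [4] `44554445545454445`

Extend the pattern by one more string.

Rewriting the 17 symbols of 44554445545454445 one by one yields 54 54 445 445 54 54 54 445 445 54 445 54 445 54 54 54 445; concatenated:

54544454455454544454455444554445545454445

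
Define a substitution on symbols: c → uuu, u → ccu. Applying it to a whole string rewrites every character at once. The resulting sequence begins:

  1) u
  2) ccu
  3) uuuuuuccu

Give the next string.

Rewriting each symbol of uuuuuuccu: u→ccu, u→ccu, u→ccu, u→ccu, u→ccu, u→ccu, c→uuu, c→uuu, u→ccu, which concatenates to ccu ccu ccu ccu ccu ccu uuu uuu ccu.

ccuccuccuccuccuccuuuuuuuccu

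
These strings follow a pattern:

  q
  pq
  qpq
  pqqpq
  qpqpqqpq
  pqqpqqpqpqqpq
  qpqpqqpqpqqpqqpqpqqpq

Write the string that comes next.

Each term (from the third on) is the two preceding terms concatenated in order: term 3 = q·pq = qpq.
The next term joins pqqpqqpqpqqpq and qpqpqqpqpqqpqqpqpqqpq.

pqqpqqpqpqqpqqpqpqqpqpqqpqqpqpqqpq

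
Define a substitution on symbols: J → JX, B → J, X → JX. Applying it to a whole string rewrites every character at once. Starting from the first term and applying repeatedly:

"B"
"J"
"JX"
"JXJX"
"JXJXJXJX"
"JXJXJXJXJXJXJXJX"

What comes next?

JXJXJXJXJXJXJXJXJXJXJXJXJXJXJXJX

φ(JXJXJXJXJXJXJXJX) expands symbol-by-symbol to JX JX JX JX JX JX JX JX JX JX JX JX JX JX JX JX; joining the 16 pieces gives the next term.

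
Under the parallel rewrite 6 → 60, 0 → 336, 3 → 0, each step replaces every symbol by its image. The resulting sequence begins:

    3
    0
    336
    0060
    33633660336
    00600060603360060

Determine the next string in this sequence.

φ(00600060603360060) expands symbol-by-symbol to 336 336 60 336 336 336 60 336 60 336 0 0 60 336 336 60 336; joining the 17 pieces gives the next term.

336336603363363366033660336006033633660336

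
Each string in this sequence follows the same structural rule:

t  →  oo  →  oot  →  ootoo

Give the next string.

This is a Fibonacci-style word recurrence s(k) = s(k−1)·s(k−2): e.g. oo·t = oot.
Continuing: ootoo · oot gives term 5.

ootoooot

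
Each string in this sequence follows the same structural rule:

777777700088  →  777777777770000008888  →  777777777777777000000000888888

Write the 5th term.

The n-th term is 4n+3 7's then 3n 0's then 2n 8's (n = 1, 2, …).
For term 5, n = 5, so the run lengths are 23, 15, 10.

777777777777777777777770000000000000008888888888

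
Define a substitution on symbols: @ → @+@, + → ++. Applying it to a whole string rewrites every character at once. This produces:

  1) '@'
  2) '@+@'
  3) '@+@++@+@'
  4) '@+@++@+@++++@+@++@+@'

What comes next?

Replace each of the 20 characters of @+@++@+@++++@+@++@+@ in place — @+@ ++ @+@ ++ ++ @+@ ++ @+@ ++ ++ ++ ++ @+@ ++ @+@ ++ ++ @+@ ++ @+@ — and concatenate.

@+@++@+@++++@+@++@+@++++++++@+@++@+@++++@+@++@+@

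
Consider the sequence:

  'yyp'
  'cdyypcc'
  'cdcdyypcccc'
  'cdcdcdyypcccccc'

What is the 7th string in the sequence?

cdcdcdcdcdcdyypcccccccccccc

Each term wraps the previous one in cd on the left and cc on the right.
From cdcdcdyypcccccc, 3 further steps: cdcdcdyypcccccc → cdcdcdcdyypcccccccc → cdcdcdcdcdyypcccccccccc → (answer).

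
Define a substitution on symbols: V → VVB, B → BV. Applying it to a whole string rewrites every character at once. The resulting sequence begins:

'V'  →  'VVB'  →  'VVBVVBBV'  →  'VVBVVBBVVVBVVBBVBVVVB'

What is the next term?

Rewriting the 21 symbols of VVBVVBBVVVBVVBBVBVVVB one by one yields VVB VVB BV VVB VVB BV BV VVB VVB VVB BV VVB VVB BV BV VVB BV VVB VVB VVB BV; concatenated:

VVBVVBBVVVBVVBBVBVVVBVVBVVBBVVVBVVBBVBVVVBBVVVBVVBVVBBV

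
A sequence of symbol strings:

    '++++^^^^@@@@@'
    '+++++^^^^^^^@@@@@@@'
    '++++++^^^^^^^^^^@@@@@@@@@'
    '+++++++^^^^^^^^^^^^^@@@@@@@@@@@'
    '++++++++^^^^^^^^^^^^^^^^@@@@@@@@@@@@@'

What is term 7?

The n-th term is n+3 +'s then 3n+1 ^'s then 2n+3 @'s (n = 1, 2, …).
Setting n = 7 gives 10, 22, 17 characters in each block.

++++++++++^^^^^^^^^^^^^^^^^^^^^^@@@@@@@@@@@@@@@@@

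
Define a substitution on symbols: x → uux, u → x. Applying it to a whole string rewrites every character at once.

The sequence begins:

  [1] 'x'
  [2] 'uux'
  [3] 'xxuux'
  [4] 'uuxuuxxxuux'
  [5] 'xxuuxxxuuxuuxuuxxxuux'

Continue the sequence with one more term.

Replace each of the 21 characters of xxuuxxxuuxuuxuuxxxuux in place — uux uux x x uux uux uux x x uux x x uux x x uux uux uux x x uux — and concatenate.

uuxuuxxxuuxuuxuuxxxuuxxxuuxxxuuxuuxuuxxxuux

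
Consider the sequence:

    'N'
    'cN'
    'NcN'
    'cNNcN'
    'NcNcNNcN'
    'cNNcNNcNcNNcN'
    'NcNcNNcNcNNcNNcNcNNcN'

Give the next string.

cNNcNNcNcNNcNNcNcNNcNcNNcNNcNcNNcN

From term 3 onward, concatenate the second-to-last term with the last: N·cN = NcN, cN·NcN = cNNcN, …
So term 8 is cNNcNNcNcNNcN·NcNcNNcNcNNcNNcNcNNcN.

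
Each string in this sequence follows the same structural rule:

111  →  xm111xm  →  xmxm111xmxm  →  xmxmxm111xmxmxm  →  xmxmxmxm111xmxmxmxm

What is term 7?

xmxmxmxmxmxm111xmxmxmxmxmxm

Every step adds xm to the front and xm to the end of the previous string.
From xmxmxmxm111xmxmxmxm, 2 further steps: xmxmxmxm111xmxmxmxm → xmxmxmxmxm111xmxmxmxmxm → (answer).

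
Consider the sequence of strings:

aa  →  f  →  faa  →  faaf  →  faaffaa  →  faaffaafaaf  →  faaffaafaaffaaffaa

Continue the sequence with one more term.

This is a Fibonacci-style word recurrence s(k) = s(k−1)·s(k−2): e.g. f·aa = faa.
Continuing: faaffaafaaffaaffaa · faaffaafaaf gives term 8.

faaffaafaaffaaffaafaaffaafaaf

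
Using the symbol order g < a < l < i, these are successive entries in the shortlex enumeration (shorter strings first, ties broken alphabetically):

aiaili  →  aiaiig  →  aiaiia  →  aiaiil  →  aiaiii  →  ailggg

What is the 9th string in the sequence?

Advancing 3 positions from ailggg through ailggg → ailgga → ailggl reaches term 9.

ailggi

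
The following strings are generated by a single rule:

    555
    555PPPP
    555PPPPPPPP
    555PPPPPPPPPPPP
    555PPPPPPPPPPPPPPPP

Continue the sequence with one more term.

Each term is the previous one with PPPP appended.
Applying this once more to 555PPPPPPPPPPPPPPPP:

555PPPPPPPPPPPPPPPPPPPP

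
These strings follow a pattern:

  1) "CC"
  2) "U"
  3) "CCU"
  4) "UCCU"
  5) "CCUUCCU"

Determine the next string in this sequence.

From term 3 onward, concatenate the second-to-last term with the last: CC·U = CCU, U·CCU = UCCU, …
So term 6 is UCCU·CCUUCCU.

UCCUCCUUCCU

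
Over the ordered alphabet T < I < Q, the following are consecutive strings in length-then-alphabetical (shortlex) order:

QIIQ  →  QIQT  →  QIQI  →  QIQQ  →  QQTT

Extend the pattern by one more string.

Treat QQTT as a base-3 numeral over the given alphabet and add one, carrying through any trailing Q's.

QQTI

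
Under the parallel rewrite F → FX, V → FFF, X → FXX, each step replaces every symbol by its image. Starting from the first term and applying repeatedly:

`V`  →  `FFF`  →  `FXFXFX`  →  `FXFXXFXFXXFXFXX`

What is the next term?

Rewriting the 15 symbols of FXFXXFXFXXFXFXX one by one yields FX FXX FX FXX FXX FX FXX FX FXX FXX FX FXX FX FXX FXX; concatenated:

FXFXXFXFXXFXXFXFXXFXFXXFXXFXFXXFXFXXFXX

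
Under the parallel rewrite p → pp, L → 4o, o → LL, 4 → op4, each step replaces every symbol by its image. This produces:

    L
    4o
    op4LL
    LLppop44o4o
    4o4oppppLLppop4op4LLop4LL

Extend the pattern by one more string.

Rewriting the 25 symbols of 4o4oppppLLppop4op4LLop4LL one by one yields op4 LL op4 LL pp pp pp pp 4o 4o pp pp LL pp op4 LL pp op4 4o 4o LL pp op4 4o 4o; concatenated:

op4LLop4LLpppppppp4o4oppppLLppop4LLppop44o4oLLppop44o4o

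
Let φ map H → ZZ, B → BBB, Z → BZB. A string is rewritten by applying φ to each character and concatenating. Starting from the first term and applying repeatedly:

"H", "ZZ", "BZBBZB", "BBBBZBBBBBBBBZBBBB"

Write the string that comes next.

φ(BBBBZBBBBBBBBZBBBB) expands symbol-by-symbol to BBB BBB BBB BBB BZB BBB BBB BBB BBB BBB BBB BBB BBB BZB BBB BBB BBB BBB; joining the 18 pieces gives the next term.

BBBBBBBBBBBBBZBBBBBBBBBBBBBBBBBBBBBBBBBBZBBBBBBBBBBBBB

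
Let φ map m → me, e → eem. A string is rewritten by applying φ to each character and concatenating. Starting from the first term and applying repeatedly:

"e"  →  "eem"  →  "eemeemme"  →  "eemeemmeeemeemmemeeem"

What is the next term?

eemeemmeeemeemmemeeemeemeemmeeemeemmemeeemmeeemeemeemme

φ(eemeemmeeemeemmemeeem) expands symbol-by-symbol to eem eem me eem eem me me eem eem eem me eem eem me me eem me eem eem eem me; joining the 21 pieces gives the next term.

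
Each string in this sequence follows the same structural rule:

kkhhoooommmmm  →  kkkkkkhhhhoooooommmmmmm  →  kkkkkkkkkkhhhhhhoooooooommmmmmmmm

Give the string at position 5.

kkkkkkkkkkkkkkkkkkhhhhhhhhhhoooooooooooommmmmmmmmmmmm

The n-th term is 4n-2 k's then 2n h's then 2n+2 o's then 2n+3 m's (n = 1, 2, …).
At n = 5 the blocks have lengths 18, 10, 12, 13.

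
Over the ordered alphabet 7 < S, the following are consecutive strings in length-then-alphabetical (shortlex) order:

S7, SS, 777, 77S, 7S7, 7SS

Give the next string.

Treat 7SS as a base-2 numeral over the given alphabet and add one, carrying through any trailing S's.

S77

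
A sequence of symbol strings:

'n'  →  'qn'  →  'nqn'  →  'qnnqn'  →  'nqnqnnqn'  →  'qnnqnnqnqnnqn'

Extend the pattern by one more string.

nqnqnnqnqnnqnnqnqnnqn

Each term (from the third on) is the two preceding terms concatenated in order: term 3 = n·qn = nqn.
So term 7 is nqnqnnqn·qnnqnnqnqnnqn.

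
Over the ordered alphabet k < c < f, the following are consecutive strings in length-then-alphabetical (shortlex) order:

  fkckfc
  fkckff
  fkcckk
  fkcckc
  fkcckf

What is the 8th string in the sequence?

fkcccf

Stepping forward 3 times from fkcckf: fkcckf → fkccck → fkcccc, then the target.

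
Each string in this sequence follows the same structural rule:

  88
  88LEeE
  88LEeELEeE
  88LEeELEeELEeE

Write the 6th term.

88LEeELEeELEeELEeELEeE

Every step adds LEeE to the end: s(k+1) = s(k)·LEeE.
From 88LEeELEeELEeE, 2 further steps: 88LEeELEeELEeE → 88LEeELEeELEeELEeE → (answer).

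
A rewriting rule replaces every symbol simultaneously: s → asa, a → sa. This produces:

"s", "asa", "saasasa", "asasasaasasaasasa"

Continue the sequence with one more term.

saasasaasasaasasasaasasaasasasaasasaasasa

Replace each of the 17 characters of asasasaasasaasasa in place — sa asa sa asa sa asa sa sa asa sa asa sa sa asa sa asa sa — and concatenate.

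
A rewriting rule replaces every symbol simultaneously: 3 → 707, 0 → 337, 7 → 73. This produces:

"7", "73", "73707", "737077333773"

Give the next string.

737077333773737077077077373707

Apply φ to 737077333773 symbol by symbol: 7→73, 3→707, 7→73, 0→337, 7→73, 7→73, 3→707, 3→707, 3→707, 7→73, 7→73, 3→707; joined: 73 707 73 337 73 73 707 707 707 73 73 707.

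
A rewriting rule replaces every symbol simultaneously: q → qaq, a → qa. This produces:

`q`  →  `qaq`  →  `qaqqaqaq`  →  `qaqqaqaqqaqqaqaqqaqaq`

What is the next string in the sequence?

qaqqaqaqqaqqaqaqqaqaqqaqqaqaqqaqqaqaqqaqaqqaqqaqaqqaqaq

Replace each of the 21 characters of qaqqaqaqqaqqaqaqqaqaq in place — qaq qa qaq qaq qa qaq qa qaq qaq qa qaq qaq qa qaq qa qaq qaq qa qaq qa qaq — and concatenate.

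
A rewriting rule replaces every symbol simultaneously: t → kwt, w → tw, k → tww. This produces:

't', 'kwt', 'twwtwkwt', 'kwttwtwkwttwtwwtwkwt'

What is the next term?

Replace each of the 20 characters of kwttwtwkwttwtwwtwkwt in place — tww tw kwt kwt tw kwt tw tww tw kwt kwt tw kwt tw tw kwt tw tww tw kwt — and concatenate.

twwtwkwtkwttwkwttwtwwtwkwtkwttwkwttwtwkwttwtwwtwkwt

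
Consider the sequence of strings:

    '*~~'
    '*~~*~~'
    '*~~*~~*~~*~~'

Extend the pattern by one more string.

*~~*~~*~~*~~*~~*~~*~~*~~

Each string is two copies of the previous one concatenated.
So the next term is two copies of *~~*~~*~~*~~.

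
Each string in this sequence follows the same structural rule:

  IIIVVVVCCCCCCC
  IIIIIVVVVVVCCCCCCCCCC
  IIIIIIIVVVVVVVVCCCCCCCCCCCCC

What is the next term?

Reading off run lengths: I runs 3, 5, 7; V runs 4, 6, 8; C runs 7, 10, 13 — each is linear in n, where the shown terms are n = 2, 3, 4.
Setting n = 5 gives 9, 10, 16 characters in each block.

IIIIIIIIIVVVVVVVVVVCCCCCCCCCCCCCCCC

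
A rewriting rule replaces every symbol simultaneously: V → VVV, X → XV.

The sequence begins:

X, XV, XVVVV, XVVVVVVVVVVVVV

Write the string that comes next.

XVVVVVVVVVVVVVVVVVVVVVVVVVVVVVVVVVVVVVVVV

φ(XVVVVVVVVVVVVV) expands symbol-by-symbol to XV VVV VVV VVV VVV VVV VVV VVV VVV VVV VVV VVV VVV VVV; joining the 14 pieces gives the next term.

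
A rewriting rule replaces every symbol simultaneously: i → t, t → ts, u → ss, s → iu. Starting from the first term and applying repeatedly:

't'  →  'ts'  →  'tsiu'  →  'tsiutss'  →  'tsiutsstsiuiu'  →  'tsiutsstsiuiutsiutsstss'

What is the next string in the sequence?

Applying the rule to each of the 23 symbols of tsiutsstsiuiutsiutsstss gives the pieces ts iu t ss ts iu iu ts iu t ss t ss ts iu t ss ts iu iu ts iu iu, which concatenate to the answer.

tsiutsstsiuiutsiutsstsstsiutsstsiuiutsiuiu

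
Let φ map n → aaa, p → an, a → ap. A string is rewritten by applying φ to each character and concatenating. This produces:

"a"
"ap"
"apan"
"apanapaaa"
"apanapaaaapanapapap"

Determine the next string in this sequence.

apanapaaaapanapapapapanapaaaapanapanapan

φ(apanapaaaapanapapap) expands symbol-by-symbol to ap an ap aaa ap an ap ap ap ap an ap aaa ap an ap an ap an; joining the 19 pieces gives the next term.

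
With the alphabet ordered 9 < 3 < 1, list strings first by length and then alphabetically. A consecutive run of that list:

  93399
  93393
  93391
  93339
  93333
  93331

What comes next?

93319

Find the rightmost character of 93331 below 1, bump it to the next letter, and reset everything to its right to 9.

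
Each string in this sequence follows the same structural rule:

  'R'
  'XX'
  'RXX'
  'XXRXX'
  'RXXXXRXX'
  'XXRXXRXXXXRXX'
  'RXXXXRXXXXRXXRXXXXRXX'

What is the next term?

Each term (from the third on) is the two preceding terms concatenated in order: term 3 = R·XX = RXX.
The next term joins XXRXXRXXXXRXX and RXXXXRXXXXRXXRXXXXRXX.

XXRXXRXXXXRXXRXXXXRXXXXRXXRXXXXRXX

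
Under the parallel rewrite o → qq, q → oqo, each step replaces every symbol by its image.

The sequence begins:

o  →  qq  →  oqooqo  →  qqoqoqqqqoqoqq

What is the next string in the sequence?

oqooqoqqoqoqqoqooqooqooqoqqoqoqqoqooqo

Applying the rule to each of the 14 symbols of qqoqoqqqqoqoqq gives the pieces oqo oqo qq oqo qq oqo oqo oqo oqo qq oqo qq oqo oqo, which concatenate to the answer.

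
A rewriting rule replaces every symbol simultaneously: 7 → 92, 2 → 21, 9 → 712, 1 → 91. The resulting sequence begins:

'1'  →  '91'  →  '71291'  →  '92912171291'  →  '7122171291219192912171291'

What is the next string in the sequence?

9291212191929121712912191712917122171291219192912171291

Applying the rule to each of the 25 symbols of 7122171291219192912171291 gives the pieces 92 91 21 21 91 92 91 21 712 91 21 91 712 91 712 21 712 91 21 91 92 91 21 712 91, which concatenate to the answer.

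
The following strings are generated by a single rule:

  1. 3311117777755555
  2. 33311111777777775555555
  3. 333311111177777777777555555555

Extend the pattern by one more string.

3333311111117777777777777755555555555

The n-th term is n 3's then n+2 1's then 3n-1 7's then 2n+1 5's, where the shown terms are n = 2, 3, 4.
At n = 5 the blocks have lengths 5, 7, 14, 11.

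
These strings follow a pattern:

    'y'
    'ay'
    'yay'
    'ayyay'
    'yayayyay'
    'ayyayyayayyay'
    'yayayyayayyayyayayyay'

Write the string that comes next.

Each term (from the third on) is the two preceding terms concatenated in order: term 3 = y·ay = yay.
Continuing: ayyayyayayyay · yayayyayayyayyayayyay gives term 8.

ayyayyayayyayyayayyayayyayyayayyay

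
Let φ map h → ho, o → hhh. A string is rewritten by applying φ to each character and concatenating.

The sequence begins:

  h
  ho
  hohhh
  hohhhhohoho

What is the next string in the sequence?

hohhhhohohohohhhhohhhhohhh

Apply φ to hohhhhohoho symbol by symbol: h→ho, o→hhh, h→ho, h→ho, h→ho, h→ho, o→hhh, h→ho, o→hhh, h→ho, o→hhh; joined: ho hhh ho ho ho ho hhh ho hhh ho hhh.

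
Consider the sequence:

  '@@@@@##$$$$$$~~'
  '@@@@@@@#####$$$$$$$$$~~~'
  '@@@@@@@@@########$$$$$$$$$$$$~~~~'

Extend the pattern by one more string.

@@@@@@@@@@@###########$$$$$$$$$$$$$$$~~~~~

The n-th term is 2n+3 @'s then 3n-1 #'s then 3n+3 $'s then n+1 ~'s (n = 1, 2, …).
Setting n = 4 gives 11, 11, 15, 5 characters in each block.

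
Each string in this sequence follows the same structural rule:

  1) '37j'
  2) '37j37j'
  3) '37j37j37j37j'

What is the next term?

37j37j37j37j37j37j37j37j

Every step duplicates the string.
One more doubling of 37j37j37j37j gives the answer.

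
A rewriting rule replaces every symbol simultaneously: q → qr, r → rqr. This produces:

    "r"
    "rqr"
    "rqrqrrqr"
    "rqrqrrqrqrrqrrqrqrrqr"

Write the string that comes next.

rqrqrrqrqrrqrrqrqrrqrqrrqrrqrqrrqrrqrqrrqrqrrqrrqrqrrqr

φ(rqrqrrqrqrrqrrqrqrrqr) expands symbol-by-symbol to rqr qr rqr qr rqr rqr qr rqr qr rqr rqr qr rqr rqr qr rqr qr rqr rqr qr rqr; joining the 21 pieces gives the next term.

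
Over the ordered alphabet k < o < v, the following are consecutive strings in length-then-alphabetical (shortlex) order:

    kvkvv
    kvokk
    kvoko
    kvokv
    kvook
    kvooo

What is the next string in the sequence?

kvoov

Find the rightmost character of kvooo below v, bump it to the next letter, and reset everything to its right to k.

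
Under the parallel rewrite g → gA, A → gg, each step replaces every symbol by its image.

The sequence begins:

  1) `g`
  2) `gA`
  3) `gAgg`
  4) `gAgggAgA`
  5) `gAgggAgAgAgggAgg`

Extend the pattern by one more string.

gAgggAgAgAgggAgggAgggAgAgAgggAgA

φ(gAgggAgAgAgggAgg) expands symbol-by-symbol to gA gg gA gA gA gg gA gg gA gg gA gA gA gg gA gA; joining the 16 pieces gives the next term.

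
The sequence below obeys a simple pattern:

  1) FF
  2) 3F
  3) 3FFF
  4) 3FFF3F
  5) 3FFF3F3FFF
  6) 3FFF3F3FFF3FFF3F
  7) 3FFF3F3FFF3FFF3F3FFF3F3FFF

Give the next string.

3FFF3F3FFF3FFF3F3FFF3F3FFF3FFF3F3FFF3FFF3F

This is a Fibonacci-style word recurrence s(k) = s(k−1)·s(k−2): e.g. 3F·FF = 3FFF.
Continuing: 3FFF3F3FFF3FFF3F3FFF3F3FFF · 3FFF3F3FFF3FFF3F gives term 8.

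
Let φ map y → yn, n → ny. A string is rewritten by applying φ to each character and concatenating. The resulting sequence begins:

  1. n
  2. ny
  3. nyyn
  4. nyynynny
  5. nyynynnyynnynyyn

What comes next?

Replace each of the 16 characters of nyynynnyynnynyyn in place — ny yn yn ny yn ny ny yn yn ny ny yn ny yn yn ny — and concatenate.

nyynynnyynnynyynynnynyynnyynynny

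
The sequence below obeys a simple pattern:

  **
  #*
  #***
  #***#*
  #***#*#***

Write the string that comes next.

#***#*#***#***#*

Each term (from the third on) is the previous term followed by the one before it: term 3 = #*·** = #***.
So term 6 is #***#*#***·#***#*.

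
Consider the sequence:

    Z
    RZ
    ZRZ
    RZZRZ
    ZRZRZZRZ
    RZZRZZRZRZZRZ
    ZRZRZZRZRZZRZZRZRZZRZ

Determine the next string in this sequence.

From term 3 onward, concatenate the second-to-last term with the last: Z·RZ = ZRZ, RZ·ZRZ = RZZRZ, …
So term 8 is RZZRZZRZRZZRZ·ZRZRZZRZRZZRZZRZRZZRZ.

RZZRZZRZRZZRZZRZRZZRZRZZRZZRZRZZRZ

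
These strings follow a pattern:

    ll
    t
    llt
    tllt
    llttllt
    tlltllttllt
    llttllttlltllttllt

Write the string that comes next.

This is a Fibonacci-style word recurrence s(k) = s(k−2)·s(k−1): e.g. ll·t = llt.
Continuing: tlltllttllt · llttllttlltllttllt gives term 8.

tlltllttlltllttllttlltllttllt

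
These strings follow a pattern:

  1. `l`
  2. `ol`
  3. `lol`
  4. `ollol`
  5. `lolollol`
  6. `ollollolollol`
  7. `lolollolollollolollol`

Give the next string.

This is a Fibonacci-style word recurrence s(k) = s(k−2)·s(k−1): e.g. l·ol = lol.
The next term joins ollollolollol and lolollolollollolollol.

ollollolollollolollolollollolollol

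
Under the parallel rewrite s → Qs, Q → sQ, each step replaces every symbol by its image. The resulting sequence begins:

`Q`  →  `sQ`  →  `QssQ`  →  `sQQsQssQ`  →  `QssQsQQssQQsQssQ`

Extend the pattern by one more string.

sQQsQssQQssQsQQsQssQsQQssQQsQssQ

Applying the rule to each of the 16 symbols of QssQsQQssQQsQssQ gives the pieces sQ Qs Qs sQ Qs sQ sQ Qs Qs sQ sQ Qs sQ Qs Qs sQ, which concatenate to the answer.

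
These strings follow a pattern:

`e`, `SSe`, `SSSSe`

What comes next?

Every step adds SS at the front: s(k+1) = SS·s(k).
One more step from SSSSe gives the answer.

SSSSSSe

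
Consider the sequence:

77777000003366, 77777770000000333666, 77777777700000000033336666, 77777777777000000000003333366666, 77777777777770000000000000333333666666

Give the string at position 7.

77777777777777777000000000000000003333333366666666

The n-th term is 2n+1 7's then 2n+1 0's then n 3's then n 6's, where the shown terms are n = 2, 3, 4, 5, 6.
For term 7, n = 8, so the run lengths are 17, 17, 8, 8.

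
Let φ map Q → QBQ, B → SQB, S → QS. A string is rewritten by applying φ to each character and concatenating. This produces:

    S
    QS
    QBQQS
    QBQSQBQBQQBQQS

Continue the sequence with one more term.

QBQSQBQBQQSQBQSQBQBQSQBQBQQBQSQBQBQQBQQS

φ(QBQSQBQBQQBQQS) expands symbol-by-symbol to QBQ SQB QBQ QS QBQ SQB QBQ SQB QBQ QBQ SQB QBQ QBQ QS; joining the 14 pieces gives the next term.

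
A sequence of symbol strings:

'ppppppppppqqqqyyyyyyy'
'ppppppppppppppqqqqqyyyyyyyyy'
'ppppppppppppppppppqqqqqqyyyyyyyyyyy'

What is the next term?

ppppppppppppppppppppppqqqqqqqyyyyyyyyyyyyy

The n-th term is 4n+2 p's then n+2 q's then 2n+3 y's, where the shown terms are n = 2, 3, 4.
At n = 5 the blocks have lengths 22, 7, 13.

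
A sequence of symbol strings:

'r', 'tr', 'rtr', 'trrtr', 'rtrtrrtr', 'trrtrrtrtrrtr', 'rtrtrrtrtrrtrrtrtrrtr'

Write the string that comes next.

trrtrrtrtrrtrrtrtrrtrtrrtrrtrtrrtr

Each term (from the third on) is the two preceding terms concatenated in order: term 3 = r·tr = rtr.
The next term joins trrtrrtrtrrtr and rtrtrrtrtrrtrrtrtrrtr.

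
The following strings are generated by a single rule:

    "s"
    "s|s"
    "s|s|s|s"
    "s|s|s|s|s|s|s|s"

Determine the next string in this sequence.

s(k+1) = s(k)·|·s(k) — each term doubles the last with '|' between the halves.
Doubling s|s|s|s|s|s|s|s with '|' between the halves:

s|s|s|s|s|s|s|s|s|s|s|s|s|s|s|s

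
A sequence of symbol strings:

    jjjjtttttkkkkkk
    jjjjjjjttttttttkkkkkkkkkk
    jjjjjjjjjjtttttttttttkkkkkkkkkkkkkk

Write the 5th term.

jjjjjjjjjjjjjjjjtttttttttttttttttkkkkkkkkkkkkkkkkkkkkkk

Term n consists of 3n-2 j's, followed by 3n-1 t's, followed by 4n-2 k's, where the shown terms are n = 2, 3, 4.
For term 5, n = 6, so the run lengths are 16, 17, 22.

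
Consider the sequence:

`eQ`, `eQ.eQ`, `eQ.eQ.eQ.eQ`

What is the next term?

Each string is two copies of the previous one joined by '.'.
One more doubling of eQ.eQ.eQ.eQ gives the answer.

eQ.eQ.eQ.eQ.eQ.eQ.eQ.eQ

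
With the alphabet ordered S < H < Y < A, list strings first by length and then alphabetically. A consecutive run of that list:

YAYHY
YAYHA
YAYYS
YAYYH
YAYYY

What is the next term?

The successor of YAYYY increments the rightmost position that isn't already A and resets every position after it to S.

YAYYA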